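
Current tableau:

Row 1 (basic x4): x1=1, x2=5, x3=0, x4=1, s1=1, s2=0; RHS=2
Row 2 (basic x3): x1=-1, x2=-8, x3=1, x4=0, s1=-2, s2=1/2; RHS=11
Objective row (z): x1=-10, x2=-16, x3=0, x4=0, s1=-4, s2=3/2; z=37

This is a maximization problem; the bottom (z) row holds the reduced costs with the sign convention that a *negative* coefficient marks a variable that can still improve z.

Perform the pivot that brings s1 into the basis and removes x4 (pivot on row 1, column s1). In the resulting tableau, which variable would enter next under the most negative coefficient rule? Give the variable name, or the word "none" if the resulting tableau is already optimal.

x1

Pivot element 1. New z-row = old z-row − (-4)·(row 1/1).
Updated z-row coefficients: x1: -6, x2: 4, x3: 0, x4: 4, s1: 0, s2: 3/2.
The most negative is -6 in column x1, so x1 would enter next.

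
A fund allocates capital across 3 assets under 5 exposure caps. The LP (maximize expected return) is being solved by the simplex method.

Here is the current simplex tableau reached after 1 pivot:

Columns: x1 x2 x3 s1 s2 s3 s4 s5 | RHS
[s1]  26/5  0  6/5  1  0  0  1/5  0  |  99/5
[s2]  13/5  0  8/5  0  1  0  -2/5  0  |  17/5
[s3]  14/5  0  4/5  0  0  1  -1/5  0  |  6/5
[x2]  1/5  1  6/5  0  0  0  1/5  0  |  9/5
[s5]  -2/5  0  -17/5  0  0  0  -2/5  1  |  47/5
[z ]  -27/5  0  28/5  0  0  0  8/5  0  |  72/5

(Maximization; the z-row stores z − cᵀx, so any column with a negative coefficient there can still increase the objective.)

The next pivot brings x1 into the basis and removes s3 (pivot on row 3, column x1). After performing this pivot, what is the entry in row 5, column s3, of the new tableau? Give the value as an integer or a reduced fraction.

1/7

Pivot element is row 3, column x1: 14/5.
Normalize row 3: new (row 3, s3) = 1/(14/5) = 5/14.
row 5 ← row 5 − (-2/5)·(new row 3): 0 − (-2/5)·(5/14) = 1/7.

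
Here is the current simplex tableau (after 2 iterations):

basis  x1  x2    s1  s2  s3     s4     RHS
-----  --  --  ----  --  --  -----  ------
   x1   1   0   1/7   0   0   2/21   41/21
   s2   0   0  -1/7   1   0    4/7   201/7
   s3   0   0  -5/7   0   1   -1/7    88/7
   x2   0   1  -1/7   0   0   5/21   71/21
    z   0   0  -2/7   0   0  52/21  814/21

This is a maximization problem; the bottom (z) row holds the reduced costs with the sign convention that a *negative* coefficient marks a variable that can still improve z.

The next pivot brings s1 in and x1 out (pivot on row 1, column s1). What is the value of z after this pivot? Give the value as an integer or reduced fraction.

128/3

Minimum ratio for s1: (41/21)/(1/7) = 41/3.
z changes by −(z-row coeff of s1)·ratio = −(-2/7)·(41/3) = 82/21.
New z = 814/21 + (82/21) = 128/3.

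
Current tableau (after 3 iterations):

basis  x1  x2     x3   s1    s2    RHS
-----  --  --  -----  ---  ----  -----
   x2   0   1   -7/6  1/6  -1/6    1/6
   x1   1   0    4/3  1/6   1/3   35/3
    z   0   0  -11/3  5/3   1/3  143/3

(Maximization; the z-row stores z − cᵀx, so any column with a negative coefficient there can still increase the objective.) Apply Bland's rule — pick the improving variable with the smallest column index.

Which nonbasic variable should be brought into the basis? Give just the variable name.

x3

Objective-row coefficients: x1: 0, x2: 0, x3: -11/3, s1: 5/3, s2: 1/3.
Improving columns: x3. Bland's rule picks the smallest column index → x3.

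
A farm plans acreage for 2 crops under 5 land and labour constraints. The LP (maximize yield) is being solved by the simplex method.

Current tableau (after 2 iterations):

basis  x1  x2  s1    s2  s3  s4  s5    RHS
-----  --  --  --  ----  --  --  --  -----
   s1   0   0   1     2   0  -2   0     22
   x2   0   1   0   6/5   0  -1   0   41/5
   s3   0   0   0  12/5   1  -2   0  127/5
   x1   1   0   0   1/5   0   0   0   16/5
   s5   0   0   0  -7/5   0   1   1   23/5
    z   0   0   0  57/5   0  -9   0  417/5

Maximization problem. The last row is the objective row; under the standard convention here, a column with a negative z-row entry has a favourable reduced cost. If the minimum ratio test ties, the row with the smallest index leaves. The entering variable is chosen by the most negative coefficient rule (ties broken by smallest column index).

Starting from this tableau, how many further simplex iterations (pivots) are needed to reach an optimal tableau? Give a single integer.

pivot: s4 in, s5 out → z = 624/5
pivot: s2 in, x1 out → z = 144
No improving column remains; optimal.

2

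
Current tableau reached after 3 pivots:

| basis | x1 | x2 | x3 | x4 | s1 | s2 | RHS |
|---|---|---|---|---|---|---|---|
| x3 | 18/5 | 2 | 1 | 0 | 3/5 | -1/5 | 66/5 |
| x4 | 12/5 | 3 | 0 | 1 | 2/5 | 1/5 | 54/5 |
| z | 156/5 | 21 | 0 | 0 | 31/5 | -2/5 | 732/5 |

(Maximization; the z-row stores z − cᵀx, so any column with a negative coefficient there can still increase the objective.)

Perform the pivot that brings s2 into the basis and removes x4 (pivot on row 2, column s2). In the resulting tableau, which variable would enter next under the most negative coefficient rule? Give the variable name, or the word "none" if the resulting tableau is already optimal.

Pivot element 1/5. New z-row = old z-row − (-2/5)·(row 2/(1/5)).
Updated z-row coefficients: x1: 36, x2: 27, x3: 0, x4: 2, s1: 7, s2: 0.
No coefficient is strictly negative; the tableau after this pivot is optimal.

none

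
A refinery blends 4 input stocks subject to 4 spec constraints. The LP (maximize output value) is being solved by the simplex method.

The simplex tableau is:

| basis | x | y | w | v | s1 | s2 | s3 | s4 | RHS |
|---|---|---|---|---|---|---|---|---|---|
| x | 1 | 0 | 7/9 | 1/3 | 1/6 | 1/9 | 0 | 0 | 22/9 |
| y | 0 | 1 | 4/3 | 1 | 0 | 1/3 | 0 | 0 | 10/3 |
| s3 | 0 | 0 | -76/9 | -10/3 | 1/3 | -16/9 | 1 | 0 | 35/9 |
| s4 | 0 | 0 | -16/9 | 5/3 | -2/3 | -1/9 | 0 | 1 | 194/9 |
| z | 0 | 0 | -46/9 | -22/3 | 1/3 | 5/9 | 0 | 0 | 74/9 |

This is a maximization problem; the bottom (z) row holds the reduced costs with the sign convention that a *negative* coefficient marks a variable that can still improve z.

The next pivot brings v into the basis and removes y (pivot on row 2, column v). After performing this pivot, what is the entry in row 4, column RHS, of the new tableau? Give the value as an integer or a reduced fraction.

Pivot element is row 2, column v: 1.
Normalize row 2: new (row 2, RHS) = (10/3)/1 = 10/3.
row 4 ← row 4 − (5/3)·(new row 2): 194/9 − (5/3)·(10/3) = 16.

16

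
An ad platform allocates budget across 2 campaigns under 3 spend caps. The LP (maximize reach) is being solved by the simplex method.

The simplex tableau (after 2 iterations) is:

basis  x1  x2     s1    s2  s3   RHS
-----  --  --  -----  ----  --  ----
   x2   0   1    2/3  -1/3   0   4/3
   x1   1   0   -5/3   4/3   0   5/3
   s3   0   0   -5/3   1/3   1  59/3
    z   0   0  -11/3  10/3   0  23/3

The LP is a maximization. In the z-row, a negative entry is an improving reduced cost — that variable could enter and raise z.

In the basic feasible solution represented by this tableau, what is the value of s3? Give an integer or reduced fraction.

s3 is basic (row 3); its value is the RHS of that row: 59/3.

59/3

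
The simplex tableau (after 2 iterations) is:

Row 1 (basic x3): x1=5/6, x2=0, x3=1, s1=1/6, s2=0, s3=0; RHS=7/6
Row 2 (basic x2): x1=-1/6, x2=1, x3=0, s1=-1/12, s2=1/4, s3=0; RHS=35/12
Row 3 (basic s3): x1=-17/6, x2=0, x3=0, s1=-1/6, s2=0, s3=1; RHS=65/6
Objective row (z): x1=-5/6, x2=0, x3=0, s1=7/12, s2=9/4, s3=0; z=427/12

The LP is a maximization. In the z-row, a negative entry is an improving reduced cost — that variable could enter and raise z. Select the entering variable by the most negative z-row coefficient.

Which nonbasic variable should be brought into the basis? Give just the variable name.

Objective-row coefficients: x1: -5/6, x2: 0, x3: 0, s1: 7/12, s2: 9/4, s3: 0.
The most negative is -5/6 in column x1, so x1 enters.

x1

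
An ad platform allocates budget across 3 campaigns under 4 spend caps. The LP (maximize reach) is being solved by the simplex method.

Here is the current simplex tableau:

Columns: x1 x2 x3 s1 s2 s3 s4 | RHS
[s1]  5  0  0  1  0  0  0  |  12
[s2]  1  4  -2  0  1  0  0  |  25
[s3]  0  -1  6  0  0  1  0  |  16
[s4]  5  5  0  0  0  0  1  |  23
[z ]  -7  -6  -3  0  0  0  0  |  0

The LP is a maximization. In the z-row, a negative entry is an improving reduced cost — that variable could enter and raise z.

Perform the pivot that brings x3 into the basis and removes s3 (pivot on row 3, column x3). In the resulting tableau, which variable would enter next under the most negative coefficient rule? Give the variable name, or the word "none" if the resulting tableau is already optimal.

Pivot element 6. New z-row = old z-row − (-3)·(row 3/6).
Updated z-row coefficients: x1: -7, x2: -13/2, x3: 0, s1: 0, s2: 0, s3: 1/2, s4: 0.
The most negative is -7 in column x1, so x1 would enter next.

x1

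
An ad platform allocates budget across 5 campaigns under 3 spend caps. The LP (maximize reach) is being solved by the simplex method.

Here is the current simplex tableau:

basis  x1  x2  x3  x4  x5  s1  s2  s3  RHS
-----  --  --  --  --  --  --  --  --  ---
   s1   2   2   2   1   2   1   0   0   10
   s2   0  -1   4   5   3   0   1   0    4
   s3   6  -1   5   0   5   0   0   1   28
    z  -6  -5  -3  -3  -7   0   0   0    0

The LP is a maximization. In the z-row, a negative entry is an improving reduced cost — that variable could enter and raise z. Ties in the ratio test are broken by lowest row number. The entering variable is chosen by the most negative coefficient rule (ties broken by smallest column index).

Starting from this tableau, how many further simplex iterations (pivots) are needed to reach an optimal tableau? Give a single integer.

3

pivot: x5 in, s2 out → z = 28/3
pivot: x2 in, s1 out → z = 59/2
pivot: x1 in, s3 out → z = 344/11
No improving column remains; optimal.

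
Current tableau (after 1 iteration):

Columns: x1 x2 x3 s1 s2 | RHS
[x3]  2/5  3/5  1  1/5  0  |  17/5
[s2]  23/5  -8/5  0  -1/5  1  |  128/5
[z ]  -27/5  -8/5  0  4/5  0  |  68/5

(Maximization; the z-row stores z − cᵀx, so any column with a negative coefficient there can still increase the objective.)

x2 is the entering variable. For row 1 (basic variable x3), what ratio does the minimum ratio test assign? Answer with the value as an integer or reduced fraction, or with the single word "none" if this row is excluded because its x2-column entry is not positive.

17/3

Ratio = RHS / (x2 entry) = (17/5) / (3/5) = 17/3.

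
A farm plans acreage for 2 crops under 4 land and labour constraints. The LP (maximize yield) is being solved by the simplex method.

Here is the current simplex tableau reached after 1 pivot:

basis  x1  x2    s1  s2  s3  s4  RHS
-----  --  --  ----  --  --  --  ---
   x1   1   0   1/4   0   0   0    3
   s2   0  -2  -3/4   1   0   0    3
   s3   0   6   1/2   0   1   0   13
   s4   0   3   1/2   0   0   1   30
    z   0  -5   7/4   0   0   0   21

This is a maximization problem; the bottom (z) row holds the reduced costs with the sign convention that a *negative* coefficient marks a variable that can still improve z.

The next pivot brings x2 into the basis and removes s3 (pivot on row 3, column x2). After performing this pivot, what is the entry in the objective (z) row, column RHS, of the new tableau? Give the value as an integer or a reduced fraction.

191/6

Pivot element is row 3, column x2: 6.
Normalize row 3: new (row 3, RHS) = 13/6 = 13/6.
z-row ← z-row − (-5)·(new row 3): 21 − (-5)·(13/6) = 191/6.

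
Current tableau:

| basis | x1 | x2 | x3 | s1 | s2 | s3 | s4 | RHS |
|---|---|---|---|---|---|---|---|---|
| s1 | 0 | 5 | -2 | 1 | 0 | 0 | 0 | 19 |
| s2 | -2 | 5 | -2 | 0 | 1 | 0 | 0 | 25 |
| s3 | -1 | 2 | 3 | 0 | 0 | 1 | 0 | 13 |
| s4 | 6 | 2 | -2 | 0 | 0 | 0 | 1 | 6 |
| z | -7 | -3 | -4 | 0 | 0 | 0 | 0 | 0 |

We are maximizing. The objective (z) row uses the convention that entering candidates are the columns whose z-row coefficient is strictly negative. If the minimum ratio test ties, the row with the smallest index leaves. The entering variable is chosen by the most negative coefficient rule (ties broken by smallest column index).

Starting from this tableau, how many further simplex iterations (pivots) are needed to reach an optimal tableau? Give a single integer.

2

pivot: x1 in, s4 out → z = 7
pivot: x3 in, s3 out → z = 161/4
No improving column remains; optimal.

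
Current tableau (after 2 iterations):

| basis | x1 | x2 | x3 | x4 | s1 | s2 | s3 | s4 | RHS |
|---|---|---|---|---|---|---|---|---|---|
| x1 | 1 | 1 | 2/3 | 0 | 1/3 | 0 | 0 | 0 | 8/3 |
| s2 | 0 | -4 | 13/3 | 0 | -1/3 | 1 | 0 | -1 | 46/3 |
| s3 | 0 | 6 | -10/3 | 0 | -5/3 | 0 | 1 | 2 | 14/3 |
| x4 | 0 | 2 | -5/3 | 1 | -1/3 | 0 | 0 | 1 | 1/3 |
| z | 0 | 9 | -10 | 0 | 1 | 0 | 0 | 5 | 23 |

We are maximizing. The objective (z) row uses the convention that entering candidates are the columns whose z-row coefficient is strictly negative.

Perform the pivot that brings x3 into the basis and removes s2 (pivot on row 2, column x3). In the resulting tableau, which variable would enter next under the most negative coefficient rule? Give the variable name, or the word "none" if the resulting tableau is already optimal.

Pivot element 13/3. New z-row = old z-row − (-10)·(row 2/(13/3)).
Updated z-row coefficients: x1: 0, x2: -3/13, x3: 0, x4: 0, s1: 3/13, s2: 30/13, s3: 0, s4: 35/13.
The most negative is -3/13 in column x2, so x2 would enter next.

x2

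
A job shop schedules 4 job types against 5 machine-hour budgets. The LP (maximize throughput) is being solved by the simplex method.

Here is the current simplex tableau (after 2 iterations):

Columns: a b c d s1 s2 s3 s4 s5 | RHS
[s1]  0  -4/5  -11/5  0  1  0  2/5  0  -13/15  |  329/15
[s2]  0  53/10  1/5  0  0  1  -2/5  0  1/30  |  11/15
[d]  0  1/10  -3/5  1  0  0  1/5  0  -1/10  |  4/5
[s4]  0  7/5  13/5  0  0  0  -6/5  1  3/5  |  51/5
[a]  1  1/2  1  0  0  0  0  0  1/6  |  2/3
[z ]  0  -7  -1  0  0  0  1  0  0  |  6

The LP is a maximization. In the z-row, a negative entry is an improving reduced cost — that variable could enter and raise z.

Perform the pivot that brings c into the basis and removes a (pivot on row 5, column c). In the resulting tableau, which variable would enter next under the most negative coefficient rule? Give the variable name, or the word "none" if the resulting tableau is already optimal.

Pivot element 1. New z-row = old z-row − (-1)·(row 5/1).
Updated z-row coefficients: a: 1, b: -13/2, c: 0, d: 0, s1: 0, s2: 0, s3: 1, s4: 0, s5: 1/6.
The most negative is -13/2 in column b, so b would enter next.

b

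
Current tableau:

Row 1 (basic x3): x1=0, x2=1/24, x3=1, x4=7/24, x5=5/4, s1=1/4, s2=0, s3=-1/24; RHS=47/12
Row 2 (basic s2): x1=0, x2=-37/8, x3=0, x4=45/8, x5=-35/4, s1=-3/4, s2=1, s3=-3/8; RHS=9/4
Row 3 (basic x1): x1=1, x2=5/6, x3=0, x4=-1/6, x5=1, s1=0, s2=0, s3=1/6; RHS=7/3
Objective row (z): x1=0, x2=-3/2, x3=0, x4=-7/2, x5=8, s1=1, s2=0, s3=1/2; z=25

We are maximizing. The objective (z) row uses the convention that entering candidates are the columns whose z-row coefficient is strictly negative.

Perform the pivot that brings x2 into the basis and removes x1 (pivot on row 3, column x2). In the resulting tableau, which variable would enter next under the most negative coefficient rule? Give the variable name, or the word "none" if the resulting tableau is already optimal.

Pivot element 5/6. New z-row = old z-row − (-3/2)·(row 3/(5/6)).
Updated z-row coefficients: x1: 9/5, x2: 0, x3: 0, x4: -19/5, x5: 49/5, s1: 1, s2: 0, s3: 4/5.
The most negative is -19/5 in column x4, so x4 would enter next.

x4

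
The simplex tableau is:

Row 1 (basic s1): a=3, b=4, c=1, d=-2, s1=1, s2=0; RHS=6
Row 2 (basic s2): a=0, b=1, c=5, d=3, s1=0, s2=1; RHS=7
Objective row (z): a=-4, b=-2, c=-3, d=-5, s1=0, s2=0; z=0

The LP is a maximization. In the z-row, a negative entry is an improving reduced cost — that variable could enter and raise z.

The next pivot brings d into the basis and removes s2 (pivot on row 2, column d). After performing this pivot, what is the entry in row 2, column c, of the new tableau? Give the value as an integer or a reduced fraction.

5/3

Pivot element is row 2, column d: 3.
Normalize row 2: new (row 2, c) = 5/3 = 5/3.
Row 2 is the pivot row, so the entry is 5/3.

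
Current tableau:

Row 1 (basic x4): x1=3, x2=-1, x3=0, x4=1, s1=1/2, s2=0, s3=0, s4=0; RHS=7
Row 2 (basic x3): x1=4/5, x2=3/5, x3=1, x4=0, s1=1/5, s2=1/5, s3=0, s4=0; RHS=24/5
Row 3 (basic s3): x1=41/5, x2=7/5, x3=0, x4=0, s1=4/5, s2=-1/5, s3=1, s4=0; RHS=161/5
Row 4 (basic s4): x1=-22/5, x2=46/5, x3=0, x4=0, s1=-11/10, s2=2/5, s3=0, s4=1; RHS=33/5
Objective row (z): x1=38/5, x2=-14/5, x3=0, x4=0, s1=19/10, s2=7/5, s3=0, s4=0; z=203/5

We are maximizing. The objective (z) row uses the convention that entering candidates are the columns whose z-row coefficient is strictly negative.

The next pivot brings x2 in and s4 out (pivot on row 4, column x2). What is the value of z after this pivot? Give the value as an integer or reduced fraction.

980/23

Minimum ratio for x2: (33/5)/(46/5) = 33/46.
z changes by −(z-row coeff of x2)·ratio = −(-14/5)·(33/46) = 231/115.
New z = 203/5 + (231/115) = 980/23.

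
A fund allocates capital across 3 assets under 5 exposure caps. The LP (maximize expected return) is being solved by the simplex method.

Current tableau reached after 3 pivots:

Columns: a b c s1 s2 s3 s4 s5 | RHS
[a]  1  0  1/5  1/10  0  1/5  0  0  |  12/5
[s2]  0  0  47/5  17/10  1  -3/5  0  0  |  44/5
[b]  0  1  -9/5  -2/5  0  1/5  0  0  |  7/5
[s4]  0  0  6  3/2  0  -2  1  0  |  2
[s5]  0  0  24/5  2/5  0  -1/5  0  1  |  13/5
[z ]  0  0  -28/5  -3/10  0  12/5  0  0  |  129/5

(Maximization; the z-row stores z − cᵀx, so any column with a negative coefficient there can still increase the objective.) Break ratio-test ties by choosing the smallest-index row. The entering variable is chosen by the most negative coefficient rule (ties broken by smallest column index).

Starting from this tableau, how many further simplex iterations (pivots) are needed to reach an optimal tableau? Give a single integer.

1

pivot: c in, s4 out → z = 83/3
No improving column remains; optimal.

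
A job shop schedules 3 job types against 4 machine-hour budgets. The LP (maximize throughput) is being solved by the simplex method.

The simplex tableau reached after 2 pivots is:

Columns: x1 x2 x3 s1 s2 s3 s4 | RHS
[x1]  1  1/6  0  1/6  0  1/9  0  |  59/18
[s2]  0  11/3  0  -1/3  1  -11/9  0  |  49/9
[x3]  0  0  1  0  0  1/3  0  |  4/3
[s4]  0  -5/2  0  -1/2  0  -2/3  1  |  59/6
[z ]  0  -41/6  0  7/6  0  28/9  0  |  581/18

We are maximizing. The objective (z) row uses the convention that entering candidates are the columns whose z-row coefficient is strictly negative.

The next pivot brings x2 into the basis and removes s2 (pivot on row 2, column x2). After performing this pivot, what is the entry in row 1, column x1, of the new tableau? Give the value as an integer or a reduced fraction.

1

Pivot element is row 2, column x2: 11/3.
Normalize row 2: new (row 2, x1) = 0/(11/3) = 0.
row 1 ← row 1 − (1/6)·(new row 2): 1 − (1/6)·0 = 1.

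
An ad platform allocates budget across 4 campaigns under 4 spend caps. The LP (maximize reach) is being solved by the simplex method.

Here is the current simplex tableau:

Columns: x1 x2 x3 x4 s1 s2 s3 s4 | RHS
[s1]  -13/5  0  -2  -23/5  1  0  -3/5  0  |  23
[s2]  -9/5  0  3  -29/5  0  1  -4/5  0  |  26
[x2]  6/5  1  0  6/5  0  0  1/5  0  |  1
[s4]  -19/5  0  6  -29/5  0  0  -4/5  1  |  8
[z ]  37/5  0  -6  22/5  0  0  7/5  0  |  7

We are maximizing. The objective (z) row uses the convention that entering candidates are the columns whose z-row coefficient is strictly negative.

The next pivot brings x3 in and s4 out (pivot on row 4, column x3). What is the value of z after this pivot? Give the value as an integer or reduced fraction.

Minimum ratio for x3: 8/6 = 4/3.
z changes by −(z-row coeff of x3)·ratio = −(-6)·(4/3) = 8.
New z = 7 + 8 = 15.

15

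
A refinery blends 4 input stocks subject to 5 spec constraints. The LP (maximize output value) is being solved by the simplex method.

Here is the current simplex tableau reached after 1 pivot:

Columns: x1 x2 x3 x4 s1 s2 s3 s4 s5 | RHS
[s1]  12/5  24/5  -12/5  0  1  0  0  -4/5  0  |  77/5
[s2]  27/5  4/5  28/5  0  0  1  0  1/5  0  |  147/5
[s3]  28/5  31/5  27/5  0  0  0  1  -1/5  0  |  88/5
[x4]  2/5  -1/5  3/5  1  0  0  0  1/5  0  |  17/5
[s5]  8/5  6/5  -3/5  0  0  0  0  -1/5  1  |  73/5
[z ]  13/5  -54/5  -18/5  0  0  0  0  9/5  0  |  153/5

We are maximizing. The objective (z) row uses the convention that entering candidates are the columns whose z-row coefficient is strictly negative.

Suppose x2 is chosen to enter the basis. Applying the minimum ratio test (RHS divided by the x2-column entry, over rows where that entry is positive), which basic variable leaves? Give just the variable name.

s3

Ratios: row 1 (s1): (77/5)/(24/5) = 77/24; row 2 (s2): (147/5)/(4/5) = 147/4; row 3 (s3): (88/5)/(31/5) = 88/31; row 4 (x4): entry -1/5 ≤ 0, skip; row 5 (s5): (73/5)/(6/5) = 73/6.
Minimum ratio 88/31 is in the s3 row, so s3 leaves.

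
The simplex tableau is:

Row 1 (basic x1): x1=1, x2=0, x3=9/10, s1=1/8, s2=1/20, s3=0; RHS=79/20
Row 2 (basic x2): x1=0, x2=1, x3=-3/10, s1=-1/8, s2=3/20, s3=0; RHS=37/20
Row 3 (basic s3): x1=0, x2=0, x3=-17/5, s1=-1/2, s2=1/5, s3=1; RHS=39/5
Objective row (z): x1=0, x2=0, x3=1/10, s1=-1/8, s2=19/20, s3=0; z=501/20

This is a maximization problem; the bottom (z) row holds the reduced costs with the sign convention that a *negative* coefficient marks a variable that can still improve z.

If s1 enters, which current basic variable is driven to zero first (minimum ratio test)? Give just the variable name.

Ratios: row 1 (x1): (79/20)/(1/8) = 158/5; row 2 (x2): entry -1/8 ≤ 0, skip; row 3 (s3): entry -1/2 ≤ 0, skip.
Minimum ratio 158/5 is in the x1 row, so x1 leaves.

x1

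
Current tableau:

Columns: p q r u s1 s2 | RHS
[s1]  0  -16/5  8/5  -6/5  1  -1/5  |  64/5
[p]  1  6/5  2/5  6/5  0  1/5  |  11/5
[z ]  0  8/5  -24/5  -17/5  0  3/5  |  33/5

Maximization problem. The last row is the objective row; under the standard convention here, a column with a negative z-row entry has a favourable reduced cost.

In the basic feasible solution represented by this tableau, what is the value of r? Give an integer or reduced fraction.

0

r is nonbasic (not in the basis column), so its value in the current BFS is 0.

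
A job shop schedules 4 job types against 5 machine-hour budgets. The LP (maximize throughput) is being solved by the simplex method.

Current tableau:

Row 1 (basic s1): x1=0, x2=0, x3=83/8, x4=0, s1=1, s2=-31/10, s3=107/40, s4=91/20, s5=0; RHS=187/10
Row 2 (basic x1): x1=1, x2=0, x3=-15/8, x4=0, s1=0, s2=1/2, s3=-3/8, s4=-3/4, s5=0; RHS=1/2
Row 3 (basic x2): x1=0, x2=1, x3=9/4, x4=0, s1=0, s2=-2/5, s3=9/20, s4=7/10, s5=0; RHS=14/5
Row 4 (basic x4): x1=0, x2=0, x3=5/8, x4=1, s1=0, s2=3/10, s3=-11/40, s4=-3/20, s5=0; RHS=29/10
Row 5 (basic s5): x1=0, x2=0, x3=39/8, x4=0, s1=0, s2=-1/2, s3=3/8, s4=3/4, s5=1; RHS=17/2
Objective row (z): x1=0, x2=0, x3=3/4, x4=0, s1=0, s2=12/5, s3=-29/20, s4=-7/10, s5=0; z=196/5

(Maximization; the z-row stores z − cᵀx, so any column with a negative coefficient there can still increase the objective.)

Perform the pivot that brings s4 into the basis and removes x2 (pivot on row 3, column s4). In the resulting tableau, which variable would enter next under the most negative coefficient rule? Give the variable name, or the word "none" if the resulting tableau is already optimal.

s3

Pivot element 7/10. New z-row = old z-row − (-7/10)·(row 3/(7/10)).
Updated z-row coefficients: x1: 0, x2: 1, x3: 3, x4: 0, s1: 0, s2: 2, s3: -1, s4: 0, s5: 0.
The most negative is -1 in column s3, so s3 would enter next.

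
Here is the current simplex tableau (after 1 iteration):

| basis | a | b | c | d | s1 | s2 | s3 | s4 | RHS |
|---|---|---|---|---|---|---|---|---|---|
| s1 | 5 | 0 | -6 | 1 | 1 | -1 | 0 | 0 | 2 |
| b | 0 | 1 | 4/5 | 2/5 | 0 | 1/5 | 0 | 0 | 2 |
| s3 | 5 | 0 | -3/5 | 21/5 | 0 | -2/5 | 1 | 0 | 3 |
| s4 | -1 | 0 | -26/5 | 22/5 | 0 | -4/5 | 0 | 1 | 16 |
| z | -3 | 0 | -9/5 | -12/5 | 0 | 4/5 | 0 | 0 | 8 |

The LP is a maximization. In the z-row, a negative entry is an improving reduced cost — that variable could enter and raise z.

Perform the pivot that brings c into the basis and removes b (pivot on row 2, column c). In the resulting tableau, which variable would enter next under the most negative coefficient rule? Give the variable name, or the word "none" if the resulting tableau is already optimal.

a

Pivot element 4/5. New z-row = old z-row − (-9/5)·(row 2/(4/5)).
Updated z-row coefficients: a: -3, b: 9/4, c: 0, d: -3/2, s1: 0, s2: 5/4, s3: 0, s4: 0.
The most negative is -3 in column a, so a would enter next.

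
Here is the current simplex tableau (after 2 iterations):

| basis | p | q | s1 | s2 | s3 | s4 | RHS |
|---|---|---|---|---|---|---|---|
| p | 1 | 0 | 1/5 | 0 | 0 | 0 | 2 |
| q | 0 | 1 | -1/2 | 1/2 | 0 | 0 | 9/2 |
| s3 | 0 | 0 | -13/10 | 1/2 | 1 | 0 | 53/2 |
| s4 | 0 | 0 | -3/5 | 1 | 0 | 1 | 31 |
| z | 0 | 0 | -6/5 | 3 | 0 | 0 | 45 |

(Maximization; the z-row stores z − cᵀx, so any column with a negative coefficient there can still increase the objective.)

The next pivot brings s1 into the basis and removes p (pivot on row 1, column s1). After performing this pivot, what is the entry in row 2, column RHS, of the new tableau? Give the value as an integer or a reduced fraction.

Pivot element is row 1, column s1: 1/5.
Normalize row 1: new (row 1, RHS) = 2/(1/5) = 10.
row 2 ← row 2 − (-1/2)·(new row 1): 9/2 − (-1/2)·10 = 19/2.

19/2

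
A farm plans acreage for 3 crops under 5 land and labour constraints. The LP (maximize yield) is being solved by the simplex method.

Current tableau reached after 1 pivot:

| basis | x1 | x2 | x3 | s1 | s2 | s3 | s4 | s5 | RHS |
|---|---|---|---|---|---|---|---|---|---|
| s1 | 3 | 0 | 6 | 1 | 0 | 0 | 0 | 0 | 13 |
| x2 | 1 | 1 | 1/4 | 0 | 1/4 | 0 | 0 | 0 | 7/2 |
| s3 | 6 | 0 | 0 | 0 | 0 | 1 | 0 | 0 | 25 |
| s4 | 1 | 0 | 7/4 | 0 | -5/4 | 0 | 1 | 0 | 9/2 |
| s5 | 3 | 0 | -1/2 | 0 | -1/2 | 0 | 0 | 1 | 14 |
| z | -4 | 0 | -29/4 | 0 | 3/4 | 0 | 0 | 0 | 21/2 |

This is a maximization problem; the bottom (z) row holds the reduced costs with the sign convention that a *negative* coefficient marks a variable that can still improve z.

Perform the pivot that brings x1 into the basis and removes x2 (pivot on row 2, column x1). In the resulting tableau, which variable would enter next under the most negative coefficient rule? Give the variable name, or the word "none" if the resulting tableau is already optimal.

Pivot element 1. New z-row = old z-row − (-4)·(row 2/1).
Updated z-row coefficients: x1: 0, x2: 4, x3: -25/4, s1: 0, s2: 7/4, s3: 0, s4: 0, s5: 0.
The most negative is -25/4 in column x3, so x3 would enter next.

x3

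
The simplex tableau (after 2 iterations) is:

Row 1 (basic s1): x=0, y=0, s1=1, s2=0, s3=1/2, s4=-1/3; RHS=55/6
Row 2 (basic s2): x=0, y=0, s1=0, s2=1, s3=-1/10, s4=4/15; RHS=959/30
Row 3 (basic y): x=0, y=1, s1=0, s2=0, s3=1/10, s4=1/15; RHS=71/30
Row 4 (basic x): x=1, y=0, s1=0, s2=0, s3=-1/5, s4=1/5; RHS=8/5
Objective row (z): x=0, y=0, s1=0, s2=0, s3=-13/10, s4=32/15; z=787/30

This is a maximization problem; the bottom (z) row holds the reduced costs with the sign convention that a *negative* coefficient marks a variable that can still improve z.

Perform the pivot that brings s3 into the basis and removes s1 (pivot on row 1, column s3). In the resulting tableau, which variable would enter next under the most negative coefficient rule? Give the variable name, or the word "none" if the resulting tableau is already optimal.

Pivot element 1/2. New z-row = old z-row − (-13/10)·(row 1/(1/2)).
Updated z-row coefficients: x: 0, y: 0, s1: 13/5, s2: 0, s3: 0, s4: 19/15.
No coefficient is strictly negative; the tableau after this pivot is optimal.

none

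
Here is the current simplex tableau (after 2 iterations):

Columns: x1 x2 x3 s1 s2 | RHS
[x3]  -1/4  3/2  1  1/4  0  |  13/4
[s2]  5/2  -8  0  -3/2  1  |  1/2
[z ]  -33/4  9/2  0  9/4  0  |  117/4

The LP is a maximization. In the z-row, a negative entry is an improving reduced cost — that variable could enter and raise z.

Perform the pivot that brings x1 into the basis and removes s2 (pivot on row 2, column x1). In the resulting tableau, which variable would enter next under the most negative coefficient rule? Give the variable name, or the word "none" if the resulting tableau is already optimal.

Pivot element 5/2. New z-row = old z-row − (-33/4)·(row 2/(5/2)).
Updated z-row coefficients: x1: 0, x2: -219/10, x3: 0, s1: -27/10, s2: 33/10.
The most negative is -219/10 in column x2, so x2 would enter next.

x2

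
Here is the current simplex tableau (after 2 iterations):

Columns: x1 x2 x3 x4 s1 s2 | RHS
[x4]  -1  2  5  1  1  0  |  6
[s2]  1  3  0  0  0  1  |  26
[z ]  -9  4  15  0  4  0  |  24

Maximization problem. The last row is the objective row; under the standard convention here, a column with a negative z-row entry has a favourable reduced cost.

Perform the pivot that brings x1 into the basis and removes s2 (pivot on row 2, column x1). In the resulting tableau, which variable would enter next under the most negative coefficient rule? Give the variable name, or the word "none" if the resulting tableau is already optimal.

Pivot element 1. New z-row = old z-row − (-9)·(row 2/1).
Updated z-row coefficients: x1: 0, x2: 31, x3: 15, x4: 0, s1: 4, s2: 9.
No coefficient is strictly negative; the tableau after this pivot is optimal.

none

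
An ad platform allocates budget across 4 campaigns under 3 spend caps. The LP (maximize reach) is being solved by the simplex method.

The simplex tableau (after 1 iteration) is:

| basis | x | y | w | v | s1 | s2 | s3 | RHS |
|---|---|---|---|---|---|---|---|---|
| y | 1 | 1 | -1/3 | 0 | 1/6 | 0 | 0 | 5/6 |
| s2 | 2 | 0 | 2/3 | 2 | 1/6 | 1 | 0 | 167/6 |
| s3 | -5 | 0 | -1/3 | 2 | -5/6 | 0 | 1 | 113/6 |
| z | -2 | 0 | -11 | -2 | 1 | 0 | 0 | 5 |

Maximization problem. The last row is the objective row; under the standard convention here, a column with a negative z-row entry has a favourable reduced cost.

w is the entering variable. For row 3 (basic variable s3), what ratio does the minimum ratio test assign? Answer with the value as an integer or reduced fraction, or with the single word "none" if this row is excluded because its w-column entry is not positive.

The w entry in row 3 is -1/3 ≤ 0, so this row gives no ratio.

none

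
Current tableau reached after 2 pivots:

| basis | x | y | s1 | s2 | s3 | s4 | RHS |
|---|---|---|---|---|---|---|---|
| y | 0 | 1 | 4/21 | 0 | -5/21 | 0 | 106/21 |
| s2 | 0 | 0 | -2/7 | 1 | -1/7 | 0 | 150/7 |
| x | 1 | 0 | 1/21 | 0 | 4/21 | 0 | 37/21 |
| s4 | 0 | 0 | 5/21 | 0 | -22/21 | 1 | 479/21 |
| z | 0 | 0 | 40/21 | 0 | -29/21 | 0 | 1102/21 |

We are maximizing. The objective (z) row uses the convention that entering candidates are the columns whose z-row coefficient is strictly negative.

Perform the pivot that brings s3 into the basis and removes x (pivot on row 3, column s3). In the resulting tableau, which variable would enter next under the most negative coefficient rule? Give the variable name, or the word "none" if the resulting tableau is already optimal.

none

Pivot element 4/21. New z-row = old z-row − (-29/21)·(row 3/(4/21)).
Updated z-row coefficients: x: 29/4, y: 0, s1: 9/4, s2: 0, s3: 0, s4: 0.
No coefficient is strictly negative; the tableau after this pivot is optimal.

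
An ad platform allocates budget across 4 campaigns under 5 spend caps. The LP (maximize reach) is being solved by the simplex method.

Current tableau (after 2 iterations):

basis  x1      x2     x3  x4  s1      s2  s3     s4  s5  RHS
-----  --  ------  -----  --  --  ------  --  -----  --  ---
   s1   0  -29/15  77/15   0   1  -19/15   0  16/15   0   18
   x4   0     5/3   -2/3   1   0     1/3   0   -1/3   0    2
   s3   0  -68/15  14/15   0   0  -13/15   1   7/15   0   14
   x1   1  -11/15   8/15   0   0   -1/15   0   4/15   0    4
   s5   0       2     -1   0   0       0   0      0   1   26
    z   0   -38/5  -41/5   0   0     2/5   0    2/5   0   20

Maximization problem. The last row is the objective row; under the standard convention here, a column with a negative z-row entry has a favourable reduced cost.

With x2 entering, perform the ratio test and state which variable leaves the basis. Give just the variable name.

x4

Ratios: row 1 (s1): entry -29/15 ≤ 0, skip; row 2 (x4): 2/(5/3) = 6/5; row 3 (s3): entry -68/15 ≤ 0, skip; row 4 (x1): entry -11/15 ≤ 0, skip; row 5 (s5): 26/2 = 13.
Minimum ratio 6/5 is in the x4 row, so x4 leaves.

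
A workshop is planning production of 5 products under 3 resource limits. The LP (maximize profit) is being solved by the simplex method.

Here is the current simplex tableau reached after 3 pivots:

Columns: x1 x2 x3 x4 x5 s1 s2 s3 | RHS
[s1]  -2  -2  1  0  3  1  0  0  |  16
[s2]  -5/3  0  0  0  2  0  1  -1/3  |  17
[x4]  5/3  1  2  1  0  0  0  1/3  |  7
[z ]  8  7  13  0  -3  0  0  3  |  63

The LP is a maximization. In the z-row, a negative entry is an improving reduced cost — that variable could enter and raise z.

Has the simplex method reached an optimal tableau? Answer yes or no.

Column x5 has objective-row coefficient -3, which is negative; an improving pivot exists, so not yet optimal.

no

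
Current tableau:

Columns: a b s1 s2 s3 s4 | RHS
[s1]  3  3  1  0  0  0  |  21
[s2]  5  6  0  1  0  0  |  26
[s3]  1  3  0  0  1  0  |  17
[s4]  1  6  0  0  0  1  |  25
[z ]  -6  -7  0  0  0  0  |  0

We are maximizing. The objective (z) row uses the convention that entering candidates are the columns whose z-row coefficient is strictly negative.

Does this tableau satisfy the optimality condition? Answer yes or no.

Column a has objective-row coefficient -6, which is negative; an improving pivot exists, so not yet optimal.

no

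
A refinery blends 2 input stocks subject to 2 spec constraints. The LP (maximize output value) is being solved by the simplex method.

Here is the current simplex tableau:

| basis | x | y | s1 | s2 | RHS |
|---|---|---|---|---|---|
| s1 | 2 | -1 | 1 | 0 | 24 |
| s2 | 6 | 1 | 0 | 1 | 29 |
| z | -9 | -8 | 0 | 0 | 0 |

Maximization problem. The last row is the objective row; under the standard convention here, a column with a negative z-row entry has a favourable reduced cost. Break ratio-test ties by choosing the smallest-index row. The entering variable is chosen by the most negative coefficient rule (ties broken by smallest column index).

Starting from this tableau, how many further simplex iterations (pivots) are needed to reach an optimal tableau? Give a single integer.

2

pivot: x in, s2 out → z = 87/2
pivot: y in, x out → z = 232
No improving column remains; optimal.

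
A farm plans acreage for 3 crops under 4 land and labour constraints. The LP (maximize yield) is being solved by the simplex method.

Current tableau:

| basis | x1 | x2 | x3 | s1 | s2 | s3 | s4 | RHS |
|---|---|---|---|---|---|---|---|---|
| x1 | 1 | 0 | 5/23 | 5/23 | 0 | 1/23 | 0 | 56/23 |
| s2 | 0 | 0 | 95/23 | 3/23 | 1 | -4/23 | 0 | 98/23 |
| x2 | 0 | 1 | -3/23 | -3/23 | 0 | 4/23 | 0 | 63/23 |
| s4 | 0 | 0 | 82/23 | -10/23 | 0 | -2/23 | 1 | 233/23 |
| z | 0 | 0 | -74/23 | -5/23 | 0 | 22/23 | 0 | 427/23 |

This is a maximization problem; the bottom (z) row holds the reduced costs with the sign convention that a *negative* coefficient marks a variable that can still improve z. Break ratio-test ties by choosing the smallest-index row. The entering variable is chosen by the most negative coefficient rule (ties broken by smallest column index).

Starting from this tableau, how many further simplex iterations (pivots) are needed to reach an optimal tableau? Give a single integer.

pivot: x3 in, s2 out → z = 2079/95
pivot: s1 in, x1 out → z = 231/10
No improving column remains; optimal.

2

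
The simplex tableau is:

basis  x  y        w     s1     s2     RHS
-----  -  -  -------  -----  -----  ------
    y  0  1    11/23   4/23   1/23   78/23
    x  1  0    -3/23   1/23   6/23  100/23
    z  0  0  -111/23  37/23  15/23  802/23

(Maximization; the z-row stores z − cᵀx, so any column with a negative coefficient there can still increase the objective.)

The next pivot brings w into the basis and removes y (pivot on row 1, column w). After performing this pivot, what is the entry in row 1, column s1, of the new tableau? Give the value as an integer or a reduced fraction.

Pivot element is row 1, column w: 11/23.
Normalize row 1: new (row 1, s1) = (4/23)/(11/23) = 4/11.
Row 1 is the pivot row, so the entry is 4/11.

4/11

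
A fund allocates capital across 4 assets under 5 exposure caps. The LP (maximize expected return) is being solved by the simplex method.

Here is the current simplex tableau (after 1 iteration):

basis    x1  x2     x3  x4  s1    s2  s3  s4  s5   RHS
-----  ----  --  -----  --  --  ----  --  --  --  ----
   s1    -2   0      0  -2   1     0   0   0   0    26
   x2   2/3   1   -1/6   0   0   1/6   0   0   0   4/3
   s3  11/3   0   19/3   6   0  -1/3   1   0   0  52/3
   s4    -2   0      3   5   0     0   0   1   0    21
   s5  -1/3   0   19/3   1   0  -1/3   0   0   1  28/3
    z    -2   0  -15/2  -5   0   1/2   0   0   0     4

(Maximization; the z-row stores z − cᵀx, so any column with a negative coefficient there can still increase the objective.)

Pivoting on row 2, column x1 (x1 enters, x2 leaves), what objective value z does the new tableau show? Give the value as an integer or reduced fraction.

8

Minimum ratio for x1: (4/3)/(2/3) = 2.
z changes by −(z-row coeff of x1)·ratio = −(-2)·2 = 4.
New z = 4 + 4 = 8.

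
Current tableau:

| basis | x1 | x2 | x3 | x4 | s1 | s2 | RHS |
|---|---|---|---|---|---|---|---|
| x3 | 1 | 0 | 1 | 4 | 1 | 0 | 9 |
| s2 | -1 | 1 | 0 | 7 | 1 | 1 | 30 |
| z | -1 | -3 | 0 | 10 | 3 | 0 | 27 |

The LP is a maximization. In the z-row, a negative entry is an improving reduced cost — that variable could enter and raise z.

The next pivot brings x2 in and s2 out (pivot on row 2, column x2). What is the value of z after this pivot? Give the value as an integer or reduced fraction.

117

Minimum ratio for x2: 30/1 = 30.
z changes by −(z-row coeff of x2)·ratio = −(-3)·30 = 90.
New z = 27 + 90 = 117.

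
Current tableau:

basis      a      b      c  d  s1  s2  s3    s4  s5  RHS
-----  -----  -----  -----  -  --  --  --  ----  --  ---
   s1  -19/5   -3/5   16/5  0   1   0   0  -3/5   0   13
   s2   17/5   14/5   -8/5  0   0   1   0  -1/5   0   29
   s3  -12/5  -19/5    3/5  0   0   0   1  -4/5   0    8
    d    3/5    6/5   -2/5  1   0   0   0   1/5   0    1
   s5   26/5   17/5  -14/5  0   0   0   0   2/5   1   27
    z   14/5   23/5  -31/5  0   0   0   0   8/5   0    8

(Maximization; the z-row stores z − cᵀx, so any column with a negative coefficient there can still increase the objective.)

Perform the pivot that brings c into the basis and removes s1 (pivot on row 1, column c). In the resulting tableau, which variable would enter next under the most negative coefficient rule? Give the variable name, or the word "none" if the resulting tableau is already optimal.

a

Pivot element 16/5. New z-row = old z-row − (-31/5)·(row 1/(16/5)).
Updated z-row coefficients: a: -73/16, b: 55/16, c: 0, d: 0, s1: 31/16, s2: 0, s3: 0, s4: 7/16, s5: 0.
The most negative is -73/16 in column a, so a would enter next.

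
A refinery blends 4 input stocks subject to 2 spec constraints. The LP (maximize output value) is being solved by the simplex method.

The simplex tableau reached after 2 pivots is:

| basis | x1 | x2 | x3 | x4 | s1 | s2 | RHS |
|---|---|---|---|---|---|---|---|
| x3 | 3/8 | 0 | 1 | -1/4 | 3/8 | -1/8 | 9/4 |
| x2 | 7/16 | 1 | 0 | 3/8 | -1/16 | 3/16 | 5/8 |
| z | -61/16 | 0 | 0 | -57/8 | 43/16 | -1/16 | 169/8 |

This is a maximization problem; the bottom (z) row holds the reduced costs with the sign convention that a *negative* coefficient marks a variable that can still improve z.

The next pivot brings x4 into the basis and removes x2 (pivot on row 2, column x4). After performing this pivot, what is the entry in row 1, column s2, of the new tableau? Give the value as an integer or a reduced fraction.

0

Pivot element is row 2, column x4: 3/8.
Normalize row 2: new (row 2, s2) = (3/16)/(3/8) = 1/2.
row 1 ← row 1 − (-1/4)·(new row 2): -1/8 − (-1/4)·(1/2) = 0.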